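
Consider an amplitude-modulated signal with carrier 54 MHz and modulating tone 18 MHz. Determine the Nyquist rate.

144 MHz

AM sidebands sit at fc ± fm = 36 MHz and 72 MHz.
Highest-frequency component: 72 MHz.
Nyquist rate = 2 × 72 MHz = 144 MHz.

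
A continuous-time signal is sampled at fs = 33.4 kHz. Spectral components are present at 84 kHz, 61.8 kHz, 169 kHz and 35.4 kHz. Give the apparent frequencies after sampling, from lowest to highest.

fs/2 = 16.7 kHz.
84 kHz mod fs = 17.2 kHz.
17.2 kHz > fs/2 = 16.7 kHz, folds to fs − 17.2 kHz = 16.2 kHz.
61.8 kHz mod fs = 28.4 kHz.
28.4 kHz > fs/2 = 16.7 kHz, folds to fs − 28.4 kHz = 5 kHz.
169 kHz mod fs = 2 kHz.
2 kHz ≤ fs/2 = 16.7 kHz, appears at 2 kHz.
35.4 kHz mod fs = 2 kHz.
2 kHz ≤ fs/2 = 16.7 kHz, appears at 2 kHz.
Distinct values: {2 kHz, 5 kHz, 16.2 kHz}.

2 kHz, 5 kHz, 16.2 kHz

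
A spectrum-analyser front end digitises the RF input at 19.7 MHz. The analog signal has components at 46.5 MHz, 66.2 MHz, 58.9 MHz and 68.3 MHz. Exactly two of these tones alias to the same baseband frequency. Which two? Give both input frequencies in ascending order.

fs/2 = 9.85 MHz.
46.5 MHz mod fs = 7.1 MHz.
7.1 MHz ≤ fs/2 = 9.85 MHz, appears at 7.1 MHz.
66.2 MHz mod fs = 7.1 MHz.
7.1 MHz ≤ fs/2 = 9.85 MHz, appears at 7.1 MHz.
58.9 MHz mod fs = 19.5 MHz.
19.5 MHz > fs/2 = 9.85 MHz, folds to fs − 19.5 MHz = 0.2 MHz.
68.3 MHz mod fs = 9.2 MHz.
9.2 MHz ≤ fs/2 = 9.85 MHz, appears at 9.2 MHz.
46.5 MHz and 66.2 MHz both map to 7.1 MHz.

46.5 MHz, 66.2 MHz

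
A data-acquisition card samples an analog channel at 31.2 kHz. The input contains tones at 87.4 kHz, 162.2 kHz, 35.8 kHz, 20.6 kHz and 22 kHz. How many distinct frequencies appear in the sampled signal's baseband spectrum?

fs/2 = 15.6 kHz.
87.4 kHz mod fs = 25 kHz.
25 kHz > fs/2 = 15.6 kHz, folds to fs − 25 kHz = 6.2 kHz.
162.2 kHz mod fs = 6.2 kHz.
6.2 kHz ≤ fs/2 = 15.6 kHz, appears at 6.2 kHz.
35.8 kHz mod fs = 4.6 kHz.
4.6 kHz ≤ fs/2 = 15.6 kHz, appears at 4.6 kHz.
20.6 kHz > fs/2 = 15.6 kHz, folds to fs − 20.6 kHz = 10.6 kHz.
22 kHz > fs/2 = 15.6 kHz, folds to fs − 22 kHz = 9.2 kHz.
Distinct values: {4.6 kHz, 6.2 kHz, 9.2 kHz, 10.6 kHz} → 4.

4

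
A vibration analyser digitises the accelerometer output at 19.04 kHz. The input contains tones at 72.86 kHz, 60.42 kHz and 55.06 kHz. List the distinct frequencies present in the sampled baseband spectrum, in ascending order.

fs/2 = 9.52 kHz.
72.86 kHz mod fs = 15.74 kHz.
15.74 kHz > fs/2 = 9.52 kHz, folds to fs − 15.74 kHz = 3.3 kHz.
60.42 kHz mod fs = 3.3 kHz.
3.3 kHz ≤ fs/2 = 9.52 kHz, appears at 3.3 kHz.
55.06 kHz mod fs = 16.98 kHz.
16.98 kHz > fs/2 = 9.52 kHz, folds to fs − 16.98 kHz = 2.06 kHz.
Distinct values: {2.06 kHz, 3.3 kHz}.

2.06 kHz, 3.3 kHz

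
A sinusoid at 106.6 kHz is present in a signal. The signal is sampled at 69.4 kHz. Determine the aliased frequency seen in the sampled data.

32.2 kHz

106.6 kHz mod fs = 37.2 kHz.
37.2 kHz > fs/2 = 34.7 kHz, folds to fs − 37.2 kHz = 32.2 kHz.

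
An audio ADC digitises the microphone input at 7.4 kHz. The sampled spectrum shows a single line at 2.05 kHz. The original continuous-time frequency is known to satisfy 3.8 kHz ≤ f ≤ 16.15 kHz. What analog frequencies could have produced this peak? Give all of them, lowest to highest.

Frequencies that alias to 2.05 kHz are k·fs ± 2.05 kHz for integer k ≥ 0.
k=0: 2.05 kHz.
k=1: 5.35 kHz, 9.45 kHz.
k=2: 12.75 kHz, 16.85 kHz.
k=3: 20.15 kHz, 24.25 kHz.
Within [3.8 kHz, 16.15 kHz]: 5.35 kHz, 9.45 kHz, 12.75 kHz.

5.35 kHz, 9.45 kHz, 12.75 kHz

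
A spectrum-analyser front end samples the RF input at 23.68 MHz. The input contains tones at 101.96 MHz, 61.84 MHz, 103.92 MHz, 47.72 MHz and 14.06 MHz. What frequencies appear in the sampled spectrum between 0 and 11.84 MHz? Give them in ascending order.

0.36 MHz, 7.24 MHz, 9.2 MHz, 9.62 MHz

fs/2 = 11.84 MHz.
101.96 MHz mod fs = 7.24 MHz.
7.24 MHz ≤ fs/2 = 11.84 MHz, appears at 7.24 MHz.
61.84 MHz mod fs = 14.48 MHz.
14.48 MHz > fs/2 = 11.84 MHz, folds to fs − 14.48 MHz = 9.2 MHz.
103.92 MHz mod fs = 9.2 MHz.
9.2 MHz ≤ fs/2 = 11.84 MHz, appears at 9.2 MHz.
47.72 MHz mod fs = 0.36 MHz.
0.36 MHz ≤ fs/2 = 11.84 MHz, appears at 0.36 MHz.
14.06 MHz > fs/2 = 11.84 MHz, folds to fs − 14.06 MHz = 9.62 MHz.
Distinct values: {0.36 MHz, 7.24 MHz, 9.2 MHz, 9.62 MHz}.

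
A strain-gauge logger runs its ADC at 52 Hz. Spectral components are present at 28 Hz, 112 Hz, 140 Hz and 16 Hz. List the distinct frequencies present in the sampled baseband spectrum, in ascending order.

fs/2 = 26 Hz.
28 Hz > fs/2 = 26 Hz, folds to fs − 28 Hz = 24 Hz.
112 Hz mod fs = 8 Hz.
8 Hz ≤ fs/2 = 26 Hz, appears at 8 Hz.
140 Hz mod fs = 36 Hz.
36 Hz > fs/2 = 26 Hz, folds to fs − 36 Hz = 16 Hz.
16 Hz ≤ fs/2 = 26 Hz, passes unchanged.
Distinct values: {8 Hz, 16 Hz, 24 Hz}.

8 Hz, 16 Hz, 24 Hz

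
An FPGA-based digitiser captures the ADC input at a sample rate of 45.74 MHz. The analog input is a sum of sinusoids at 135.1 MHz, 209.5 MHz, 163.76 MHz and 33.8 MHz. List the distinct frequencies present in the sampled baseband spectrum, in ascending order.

2.12 MHz, 11.94 MHz, 19.2 MHz

fs/2 = 22.87 MHz.
135.1 MHz mod fs = 43.62 MHz.
43.62 MHz > fs/2 = 22.87 MHz, folds to fs − 43.62 MHz = 2.12 MHz.
209.5 MHz mod fs = 26.54 MHz.
26.54 MHz > fs/2 = 22.87 MHz, folds to fs − 26.54 MHz = 19.2 MHz.
163.76 MHz mod fs = 26.54 MHz.
26.54 MHz > fs/2 = 22.87 MHz, folds to fs − 26.54 MHz = 19.2 MHz.
33.8 MHz > fs/2 = 22.87 MHz, folds to fs − 33.8 MHz = 11.94 MHz.
Distinct values: {2.12 MHz, 11.94 MHz, 19.2 MHz}.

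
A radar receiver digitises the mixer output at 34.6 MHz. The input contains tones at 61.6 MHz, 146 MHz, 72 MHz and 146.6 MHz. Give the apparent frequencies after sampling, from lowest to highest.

2.8 MHz, 7.6 MHz, 8.2 MHz

fs/2 = 17.3 MHz.
61.6 MHz mod fs = 27 MHz.
27 MHz > fs/2 = 17.3 MHz, folds to fs − 27 MHz = 7.6 MHz.
146 MHz mod fs = 7.6 MHz.
7.6 MHz ≤ fs/2 = 17.3 MHz, appears at 7.6 MHz.
72 MHz mod fs = 2.8 MHz.
2.8 MHz ≤ fs/2 = 17.3 MHz, appears at 2.8 MHz.
146.6 MHz mod fs = 8.2 MHz.
8.2 MHz ≤ fs/2 = 17.3 MHz, appears at 8.2 MHz.
Distinct values: {2.8 MHz, 7.6 MHz, 8.2 MHz}.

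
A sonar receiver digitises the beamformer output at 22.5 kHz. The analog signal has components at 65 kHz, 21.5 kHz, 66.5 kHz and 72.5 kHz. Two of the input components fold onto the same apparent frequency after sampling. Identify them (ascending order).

21.5 kHz, 66.5 kHz

fs/2 = 11.25 kHz.
65 kHz mod fs = 20 kHz.
20 kHz > fs/2 = 11.25 kHz, folds to fs − 20 kHz = 2.5 kHz.
21.5 kHz > fs/2 = 11.25 kHz, folds to fs − 21.5 kHz = 1 kHz.
66.5 kHz mod fs = 21.5 kHz.
21.5 kHz > fs/2 = 11.25 kHz, folds to fs − 21.5 kHz = 1 kHz.
72.5 kHz mod fs = 5 kHz.
5 kHz ≤ fs/2 = 11.25 kHz, appears at 5 kHz.
21.5 kHz and 66.5 kHz both map to 1 kHz.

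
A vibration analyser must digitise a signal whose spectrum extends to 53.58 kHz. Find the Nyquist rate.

107.16 kHz

Nyquist rate = 2 × 53.58 kHz = 107.16 kHz.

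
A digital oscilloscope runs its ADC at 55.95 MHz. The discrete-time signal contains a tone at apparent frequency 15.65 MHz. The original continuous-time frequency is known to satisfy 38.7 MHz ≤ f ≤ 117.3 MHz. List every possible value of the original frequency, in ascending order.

Frequencies that alias to 15.65 MHz are k·fs ± 15.65 MHz for integer k ≥ 0.
k=0: 15.65 MHz.
k=1: 40.3 MHz, 71.6 MHz.
k=2: 96.25 MHz, 127.55 MHz.
k=3: 152.2 MHz, 183.5 MHz.
Within [38.7 MHz, 117.3 MHz]: 40.3 MHz, 71.6 MHz, 96.25 MHz.

40.3 MHz, 71.6 MHz, 96.25 MHz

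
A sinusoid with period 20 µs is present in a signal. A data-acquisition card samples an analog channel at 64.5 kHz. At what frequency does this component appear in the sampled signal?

T = 20 µs → f = 1/T = 50 kHz.
50 kHz > fs/2 = 32.25 kHz, folds to fs − 50 kHz = 14.5 kHz.

14.5 kHz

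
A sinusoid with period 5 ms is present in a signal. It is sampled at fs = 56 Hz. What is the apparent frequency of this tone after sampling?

24 Hz

T = 5 ms → f = 1/T = 200 Hz.
200 Hz mod fs = 32 Hz.
32 Hz > fs/2 = 28 Hz, folds to fs − 32 Hz = 24 Hz.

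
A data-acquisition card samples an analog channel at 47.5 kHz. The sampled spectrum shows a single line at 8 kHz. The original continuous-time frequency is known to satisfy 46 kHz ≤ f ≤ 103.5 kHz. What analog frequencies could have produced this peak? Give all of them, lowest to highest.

Frequencies that alias to 8 kHz are k·fs ± 8 kHz for integer k ≥ 0.
k=0: 8 kHz.
k=1: 39.5 kHz, 55.5 kHz.
k=2: 87 kHz, 103 kHz.
k=3: 134.5 kHz, 150.5 kHz.
Within [46 kHz, 103.5 kHz]: 55.5 kHz, 87 kHz, 103 kHz.

55.5 kHz, 87 kHz, 103 kHz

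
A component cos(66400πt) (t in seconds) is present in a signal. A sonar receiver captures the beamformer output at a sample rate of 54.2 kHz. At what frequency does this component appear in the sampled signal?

21 kHz

ω = 66400π rad/s → f = ω/(2π) = 33200 Hz = 33.2 kHz.
33.2 kHz > fs/2 = 27.1 kHz, folds to fs − 33.2 kHz = 21 kHz.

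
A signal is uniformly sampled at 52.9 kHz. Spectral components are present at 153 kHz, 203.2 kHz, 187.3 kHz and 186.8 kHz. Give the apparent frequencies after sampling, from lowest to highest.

5.7 kHz, 8.4 kHz, 24.3 kHz, 24.8 kHz

fs/2 = 26.45 kHz.
153 kHz mod fs = 47.2 kHz.
47.2 kHz > fs/2 = 26.45 kHz, folds to fs − 47.2 kHz = 5.7 kHz.
203.2 kHz mod fs = 44.5 kHz.
44.5 kHz > fs/2 = 26.45 kHz, folds to fs − 44.5 kHz = 8.4 kHz.
187.3 kHz mod fs = 28.6 kHz.
28.6 kHz > fs/2 = 26.45 kHz, folds to fs − 28.6 kHz = 24.3 kHz.
186.8 kHz mod fs = 28.1 kHz.
28.1 kHz > fs/2 = 26.45 kHz, folds to fs − 28.1 kHz = 24.8 kHz.
Distinct values: {5.7 kHz, 8.4 kHz, 24.3 kHz, 24.8 kHz}.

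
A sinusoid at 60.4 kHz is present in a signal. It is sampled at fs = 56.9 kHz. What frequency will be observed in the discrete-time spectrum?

3.5 kHz

60.4 kHz mod fs = 3.5 kHz.
3.5 kHz ≤ fs/2 = 28.45 kHz, appears at 3.5 kHz.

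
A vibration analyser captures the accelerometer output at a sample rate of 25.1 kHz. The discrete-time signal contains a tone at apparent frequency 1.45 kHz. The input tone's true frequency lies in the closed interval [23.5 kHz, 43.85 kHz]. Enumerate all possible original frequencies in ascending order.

Frequencies that alias to 1.45 kHz are k·fs ± 1.45 kHz for integer k ≥ 0.
k=0: 1.45 kHz.
k=1: 23.65 kHz, 26.55 kHz.
k=2: 48.75 kHz, 51.65 kHz.
Within [23.5 kHz, 43.85 kHz]: 23.65 kHz, 26.55 kHz.

23.65 kHz, 26.55 kHz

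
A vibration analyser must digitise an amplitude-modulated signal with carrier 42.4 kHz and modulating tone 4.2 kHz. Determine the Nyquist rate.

93.2 kHz

AM sidebands sit at fc ± fm = 38.2 kHz and 46.6 kHz.
Highest-frequency component: 46.6 kHz.
Nyquist rate = 2 × 46.6 kHz = 93.2 kHz.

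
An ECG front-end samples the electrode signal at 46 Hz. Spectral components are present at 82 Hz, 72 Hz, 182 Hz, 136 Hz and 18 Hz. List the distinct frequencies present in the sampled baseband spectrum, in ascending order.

2 Hz, 10 Hz, 18 Hz, 20 Hz

fs/2 = 23 Hz.
82 Hz mod fs = 36 Hz.
36 Hz > fs/2 = 23 Hz, folds to fs − 36 Hz = 10 Hz.
72 Hz mod fs = 26 Hz.
26 Hz > fs/2 = 23 Hz, folds to fs − 26 Hz = 20 Hz.
182 Hz mod fs = 44 Hz.
44 Hz > fs/2 = 23 Hz, folds to fs − 44 Hz = 2 Hz.
136 Hz mod fs = 44 Hz.
44 Hz > fs/2 = 23 Hz, folds to fs − 44 Hz = 2 Hz.
18 Hz ≤ fs/2 = 23 Hz, passes unchanged.
Distinct values: {2 Hz, 10 Hz, 18 Hz, 20 Hz}.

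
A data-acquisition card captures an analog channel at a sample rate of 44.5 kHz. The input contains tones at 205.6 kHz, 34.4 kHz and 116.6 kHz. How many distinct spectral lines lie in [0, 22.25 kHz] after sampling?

fs/2 = 22.25 kHz.
205.6 kHz mod fs = 27.6 kHz.
27.6 kHz > fs/2 = 22.25 kHz, folds to fs − 27.6 kHz = 16.9 kHz.
34.4 kHz > fs/2 = 22.25 kHz, folds to fs − 34.4 kHz = 10.1 kHz.
116.6 kHz mod fs = 27.6 kHz.
27.6 kHz > fs/2 = 22.25 kHz, folds to fs − 27.6 kHz = 16.9 kHz.
Distinct values: {10.1 kHz, 16.9 kHz} → 2.

2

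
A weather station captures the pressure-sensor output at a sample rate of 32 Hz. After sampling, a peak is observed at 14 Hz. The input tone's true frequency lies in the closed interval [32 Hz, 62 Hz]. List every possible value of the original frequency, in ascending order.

Frequencies that alias to 14 Hz are k·fs ± 14 Hz for integer k ≥ 0.
k=0: 14 Hz.
k=1: 18 Hz, 46 Hz.
k=2: 50 Hz, 78 Hz.
k=3: 82 Hz, 110 Hz.
Within [32 Hz, 62 Hz]: 46 Hz, 50 Hz.

46 Hz, 50 Hz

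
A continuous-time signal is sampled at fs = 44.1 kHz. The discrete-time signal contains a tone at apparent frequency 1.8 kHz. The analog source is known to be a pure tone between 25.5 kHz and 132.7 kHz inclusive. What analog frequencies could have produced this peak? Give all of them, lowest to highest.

Frequencies that alias to 1.8 kHz are k·fs ± 1.8 kHz for integer k ≥ 0.
k=0: 1.8 kHz.
k=1: 42.3 kHz, 45.9 kHz.
k=2: 86.4 kHz, 90 kHz.
k=3: 130.5 kHz, 134.1 kHz.
k=4: 174.6 kHz, 178.2 kHz.
Within [25.5 kHz, 132.7 kHz]: 42.3 kHz, 45.9 kHz, 86.4 kHz, 90 kHz, 130.5 kHz.

42.3 kHz, 45.9 kHz, 86.4 kHz, 90 kHz, 130.5 kHz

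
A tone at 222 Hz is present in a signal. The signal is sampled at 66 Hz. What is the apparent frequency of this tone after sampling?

24 Hz

222 Hz mod fs = 24 Hz.
24 Hz ≤ fs/2 = 33 Hz, appears at 24 Hz.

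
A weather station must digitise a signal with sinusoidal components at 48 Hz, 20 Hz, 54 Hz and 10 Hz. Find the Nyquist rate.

Highest-frequency component: 54 Hz.
Nyquist rate = 2 × 54 Hz = 108 Hz.

108 Hz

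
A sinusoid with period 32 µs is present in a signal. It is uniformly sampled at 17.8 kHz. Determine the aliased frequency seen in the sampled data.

4.35 kHz

T = 32 µs → f = 1/T = 31.25 kHz.
31.25 kHz mod fs = 13.45 kHz.
13.45 kHz > fs/2 = 8.9 kHz, folds to fs − 13.45 kHz = 4.35 kHz.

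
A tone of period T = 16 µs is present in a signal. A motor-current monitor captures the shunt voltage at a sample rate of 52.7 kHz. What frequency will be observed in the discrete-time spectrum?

9.8 kHz

T = 16 µs → f = 1/T = 62.5 kHz.
62.5 kHz mod fs = 9.8 kHz.
9.8 kHz ≤ fs/2 = 26.35 kHz, appears at 9.8 kHz.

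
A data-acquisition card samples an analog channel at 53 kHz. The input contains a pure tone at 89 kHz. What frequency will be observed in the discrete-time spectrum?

89 kHz mod fs = 36 kHz.
36 kHz > fs/2 = 26.5 kHz, folds to fs − 36 kHz = 17 kHz.

17 kHz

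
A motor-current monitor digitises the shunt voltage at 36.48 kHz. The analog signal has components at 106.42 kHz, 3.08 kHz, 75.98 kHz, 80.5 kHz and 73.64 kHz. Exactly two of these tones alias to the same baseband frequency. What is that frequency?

3.02 kHz

fs/2 = 18.24 kHz.
106.42 kHz mod fs = 33.46 kHz.
33.46 kHz > fs/2 = 18.24 kHz, folds to fs − 33.46 kHz = 3.02 kHz.
3.08 kHz ≤ fs/2 = 18.24 kHz, passes unchanged.
75.98 kHz mod fs = 3.02 kHz.
3.02 kHz ≤ fs/2 = 18.24 kHz, appears at 3.02 kHz.
80.5 kHz mod fs = 7.54 kHz.
7.54 kHz ≤ fs/2 = 18.24 kHz, appears at 7.54 kHz.
73.64 kHz mod fs = 0.68 kHz.
0.68 kHz ≤ fs/2 = 18.24 kHz, appears at 0.68 kHz.
75.98 kHz and 106.42 kHz both map to 3.02 kHz.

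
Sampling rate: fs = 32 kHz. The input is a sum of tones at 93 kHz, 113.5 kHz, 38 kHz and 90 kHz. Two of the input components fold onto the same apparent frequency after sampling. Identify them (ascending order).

38 kHz, 90 kHz

fs/2 = 16 kHz.
93 kHz mod fs = 29 kHz.
29 kHz > fs/2 = 16 kHz, folds to fs − 29 kHz = 3 kHz.
113.5 kHz mod fs = 17.5 kHz.
17.5 kHz > fs/2 = 16 kHz, folds to fs − 17.5 kHz = 14.5 kHz.
38 kHz mod fs = 6 kHz.
6 kHz ≤ fs/2 = 16 kHz, appears at 6 kHz.
90 kHz mod fs = 26 kHz.
26 kHz > fs/2 = 16 kHz, folds to fs − 26 kHz = 6 kHz.
38 kHz and 90 kHz both map to 6 kHz.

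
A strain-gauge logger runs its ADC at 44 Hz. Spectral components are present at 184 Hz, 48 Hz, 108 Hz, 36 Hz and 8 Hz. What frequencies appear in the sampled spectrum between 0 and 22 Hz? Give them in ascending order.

fs/2 = 22 Hz.
184 Hz mod fs = 8 Hz.
8 Hz ≤ fs/2 = 22 Hz, appears at 8 Hz.
48 Hz mod fs = 4 Hz.
4 Hz ≤ fs/2 = 22 Hz, appears at 4 Hz.
108 Hz mod fs = 20 Hz.
20 Hz ≤ fs/2 = 22 Hz, appears at 20 Hz.
36 Hz > fs/2 = 22 Hz, folds to fs − 36 Hz = 8 Hz.
8 Hz ≤ fs/2 = 22 Hz, passes unchanged.
Distinct values: {4 Hz, 8 Hz, 20 Hz}.

4 Hz, 8 Hz, 20 Hz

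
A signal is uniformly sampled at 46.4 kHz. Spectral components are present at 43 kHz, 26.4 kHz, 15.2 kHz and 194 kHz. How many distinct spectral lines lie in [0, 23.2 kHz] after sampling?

4

fs/2 = 23.2 kHz.
43 kHz > fs/2 = 23.2 kHz, folds to fs − 43 kHz = 3.4 kHz.
26.4 kHz > fs/2 = 23.2 kHz, folds to fs − 26.4 kHz = 20 kHz.
15.2 kHz ≤ fs/2 = 23.2 kHz, passes unchanged.
194 kHz mod fs = 8.4 kHz.
8.4 kHz ≤ fs/2 = 23.2 kHz, appears at 8.4 kHz.
Distinct values: {3.4 kHz, 8.4 kHz, 15.2 kHz, 20 kHz} → 4.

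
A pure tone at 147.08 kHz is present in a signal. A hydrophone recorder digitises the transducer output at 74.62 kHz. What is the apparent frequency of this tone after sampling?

2.16 kHz

147.08 kHz mod fs = 72.46 kHz.
72.46 kHz > fs/2 = 37.31 kHz, folds to fs − 72.46 kHz = 2.16 kHz.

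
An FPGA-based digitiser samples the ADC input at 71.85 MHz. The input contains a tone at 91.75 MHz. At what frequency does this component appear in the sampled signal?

91.75 MHz mod fs = 19.9 MHz.
19.9 MHz ≤ fs/2 = 35.925 MHz, appears at 19.9 MHz.

19.9 MHz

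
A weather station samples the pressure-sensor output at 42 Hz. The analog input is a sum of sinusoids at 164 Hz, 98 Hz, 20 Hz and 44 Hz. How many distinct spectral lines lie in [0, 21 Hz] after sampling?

fs/2 = 21 Hz.
164 Hz mod fs = 38 Hz.
38 Hz > fs/2 = 21 Hz, folds to fs − 38 Hz = 4 Hz.
98 Hz mod fs = 14 Hz.
14 Hz ≤ fs/2 = 21 Hz, appears at 14 Hz.
20 Hz ≤ fs/2 = 21 Hz, passes unchanged.
44 Hz mod fs = 2 Hz.
2 Hz ≤ fs/2 = 21 Hz, appears at 2 Hz.
Distinct values: {2 Hz, 4 Hz, 14 Hz, 20 Hz} → 4.

4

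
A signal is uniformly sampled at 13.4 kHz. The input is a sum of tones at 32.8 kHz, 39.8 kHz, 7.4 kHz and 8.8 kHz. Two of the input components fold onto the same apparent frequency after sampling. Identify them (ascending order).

7.4 kHz, 32.8 kHz

fs/2 = 6.7 kHz.
32.8 kHz mod fs = 6 kHz.
6 kHz ≤ fs/2 = 6.7 kHz, appears at 6 kHz.
39.8 kHz mod fs = 13 kHz.
13 kHz > fs/2 = 6.7 kHz, folds to fs − 13 kHz = 0.4 kHz.
7.4 kHz > fs/2 = 6.7 kHz, folds to fs − 7.4 kHz = 6 kHz.
8.8 kHz > fs/2 = 6.7 kHz, folds to fs − 8.8 kHz = 4.6 kHz.
7.4 kHz and 32.8 kHz both map to 6 kHz.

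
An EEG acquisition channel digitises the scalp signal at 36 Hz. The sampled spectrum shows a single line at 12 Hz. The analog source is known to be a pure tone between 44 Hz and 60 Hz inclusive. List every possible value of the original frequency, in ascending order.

48 Hz, 60 Hz

Frequencies that alias to 12 Hz are k·fs ± 12 Hz for integer k ≥ 0.
k=0: 12 Hz.
k=1: 24 Hz, 48 Hz.
k=2: 60 Hz, 84 Hz.
k=3: 96 Hz, 120 Hz.
Within [44 Hz, 60 Hz]: 48 Hz, 60 Hz.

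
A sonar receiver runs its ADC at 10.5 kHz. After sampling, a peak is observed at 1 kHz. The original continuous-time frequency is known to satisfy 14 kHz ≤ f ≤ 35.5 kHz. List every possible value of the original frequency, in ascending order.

20 kHz, 22 kHz, 30.5 kHz, 32.5 kHz

Frequencies that alias to 1 kHz are k·fs ± 1 kHz for integer k ≥ 0.
k=0: 1 kHz.
k=1: 9.5 kHz, 11.5 kHz.
k=2: 20 kHz, 22 kHz.
k=3: 30.5 kHz, 32.5 kHz.
k=4: 41 kHz, 43 kHz.
Within [14 kHz, 35.5 kHz]: 20 kHz, 22 kHz, 30.5 kHz, 32.5 kHz.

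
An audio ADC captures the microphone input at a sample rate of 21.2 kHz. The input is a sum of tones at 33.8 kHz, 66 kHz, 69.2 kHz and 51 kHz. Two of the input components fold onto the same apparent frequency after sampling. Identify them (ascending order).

33.8 kHz, 51 kHz

fs/2 = 10.6 kHz.
33.8 kHz mod fs = 12.6 kHz.
12.6 kHz > fs/2 = 10.6 kHz, folds to fs − 12.6 kHz = 8.6 kHz.
66 kHz mod fs = 2.4 kHz.
2.4 kHz ≤ fs/2 = 10.6 kHz, appears at 2.4 kHz.
69.2 kHz mod fs = 5.6 kHz.
5.6 kHz ≤ fs/2 = 10.6 kHz, appears at 5.6 kHz.
51 kHz mod fs = 8.6 kHz.
8.6 kHz ≤ fs/2 = 10.6 kHz, appears at 8.6 kHz.
33.8 kHz and 51 kHz both map to 8.6 kHz.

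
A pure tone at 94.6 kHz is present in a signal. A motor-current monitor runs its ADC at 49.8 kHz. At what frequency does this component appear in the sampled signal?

5 kHz

94.6 kHz mod fs = 44.8 kHz.
44.8 kHz > fs/2 = 24.9 kHz, folds to fs − 44.8 kHz = 5 kHz.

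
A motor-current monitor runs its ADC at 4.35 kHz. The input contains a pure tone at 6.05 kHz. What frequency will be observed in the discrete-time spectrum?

1.7 kHz

6.05 kHz mod fs = 1.7 kHz.
1.7 kHz ≤ fs/2 = 2.175 kHz, appears at 1.7 kHz.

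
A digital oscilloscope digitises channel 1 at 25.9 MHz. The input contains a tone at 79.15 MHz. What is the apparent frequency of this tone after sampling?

1.45 MHz

79.15 MHz mod fs = 1.45 MHz.
1.45 MHz ≤ fs/2 = 12.95 MHz, appears at 1.45 MHz.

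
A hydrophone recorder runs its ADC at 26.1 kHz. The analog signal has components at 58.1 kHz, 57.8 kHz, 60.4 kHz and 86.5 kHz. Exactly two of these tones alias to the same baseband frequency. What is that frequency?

fs/2 = 13.05 kHz.
58.1 kHz mod fs = 5.9 kHz.
5.9 kHz ≤ fs/2 = 13.05 kHz, appears at 5.9 kHz.
57.8 kHz mod fs = 5.6 kHz.
5.6 kHz ≤ fs/2 = 13.05 kHz, appears at 5.6 kHz.
60.4 kHz mod fs = 8.2 kHz.
8.2 kHz ≤ fs/2 = 13.05 kHz, appears at 8.2 kHz.
86.5 kHz mod fs = 8.2 kHz.
8.2 kHz ≤ fs/2 = 13.05 kHz, appears at 8.2 kHz.
60.4 kHz and 86.5 kHz both map to 8.2 kHz.

8.2 kHz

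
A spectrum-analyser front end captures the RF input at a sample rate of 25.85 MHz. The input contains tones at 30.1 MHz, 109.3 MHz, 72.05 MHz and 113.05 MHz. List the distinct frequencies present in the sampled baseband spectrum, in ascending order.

fs/2 = 12.925 MHz.
30.1 MHz mod fs = 4.25 MHz.
4.25 MHz ≤ fs/2 = 12.925 MHz, appears at 4.25 MHz.
109.3 MHz mod fs = 5.9 MHz.
5.9 MHz ≤ fs/2 = 12.925 MHz, appears at 5.9 MHz.
72.05 MHz mod fs = 20.35 MHz.
20.35 MHz > fs/2 = 12.925 MHz, folds to fs − 20.35 MHz = 5.5 MHz.
113.05 MHz mod fs = 9.65 MHz.
9.65 MHz ≤ fs/2 = 12.925 MHz, appears at 9.65 MHz.
Distinct values: {4.25 MHz, 5.5 MHz, 5.9 MHz, 9.65 MHz}.

4.25 MHz, 5.5 MHz, 5.9 MHz, 9.65 MHz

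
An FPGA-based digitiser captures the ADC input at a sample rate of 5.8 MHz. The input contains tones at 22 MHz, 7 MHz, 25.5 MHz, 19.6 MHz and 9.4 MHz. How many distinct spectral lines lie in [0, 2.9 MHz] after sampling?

fs/2 = 2.9 MHz.
22 MHz mod fs = 4.6 MHz.
4.6 MHz > fs/2 = 2.9 MHz, folds to fs − 4.6 MHz = 1.2 MHz.
7 MHz mod fs = 1.2 MHz.
1.2 MHz ≤ fs/2 = 2.9 MHz, appears at 1.2 MHz.
25.5 MHz mod fs = 2.3 MHz.
2.3 MHz ≤ fs/2 = 2.9 MHz, appears at 2.3 MHz.
19.6 MHz mod fs = 2.2 MHz.
2.2 MHz ≤ fs/2 = 2.9 MHz, appears at 2.2 MHz.
9.4 MHz mod fs = 3.6 MHz.
3.6 MHz > fs/2 = 2.9 MHz, folds to fs − 3.6 MHz = 2.2 MHz.
Distinct values: {1.2 MHz, 2.2 MHz, 2.3 MHz} → 3.

3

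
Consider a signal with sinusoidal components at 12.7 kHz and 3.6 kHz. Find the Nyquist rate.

25.4 kHz

Highest-frequency component: 12.7 kHz.
Nyquist rate = 2 × 12.7 kHz = 25.4 kHz.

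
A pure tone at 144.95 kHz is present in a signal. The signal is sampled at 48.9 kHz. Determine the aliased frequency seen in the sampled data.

1.75 kHz

144.95 kHz mod fs = 47.15 kHz.
47.15 kHz > fs/2 = 24.45 kHz, folds to fs − 47.15 kHz = 1.75 kHz.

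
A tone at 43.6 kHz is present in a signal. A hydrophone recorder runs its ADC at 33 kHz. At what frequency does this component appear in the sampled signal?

10.6 kHz

43.6 kHz mod fs = 10.6 kHz.
10.6 kHz ≤ fs/2 = 16.5 kHz, appears at 10.6 kHz.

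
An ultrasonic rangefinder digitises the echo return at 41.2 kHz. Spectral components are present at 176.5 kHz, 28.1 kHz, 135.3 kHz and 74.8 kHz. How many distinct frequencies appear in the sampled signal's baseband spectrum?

3

fs/2 = 20.6 kHz.
176.5 kHz mod fs = 11.7 kHz.
11.7 kHz ≤ fs/2 = 20.6 kHz, appears at 11.7 kHz.
28.1 kHz > fs/2 = 20.6 kHz, folds to fs − 28.1 kHz = 13.1 kHz.
135.3 kHz mod fs = 11.7 kHz.
11.7 kHz ≤ fs/2 = 20.6 kHz, appears at 11.7 kHz.
74.8 kHz mod fs = 33.6 kHz.
33.6 kHz > fs/2 = 20.6 kHz, folds to fs − 33.6 kHz = 7.6 kHz.
Distinct values: {7.6 kHz, 11.7 kHz, 13.1 kHz} → 3.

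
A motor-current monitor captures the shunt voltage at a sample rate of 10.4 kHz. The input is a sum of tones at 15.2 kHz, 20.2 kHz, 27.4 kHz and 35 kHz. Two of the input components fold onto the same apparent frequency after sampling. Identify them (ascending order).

fs/2 = 5.2 kHz.
15.2 kHz mod fs = 4.8 kHz.
4.8 kHz ≤ fs/2 = 5.2 kHz, appears at 4.8 kHz.
20.2 kHz mod fs = 9.8 kHz.
9.8 kHz > fs/2 = 5.2 kHz, folds to fs − 9.8 kHz = 0.6 kHz.
27.4 kHz mod fs = 6.6 kHz.
6.6 kHz > fs/2 = 5.2 kHz, folds to fs − 6.6 kHz = 3.8 kHz.
35 kHz mod fs = 3.8 kHz.
3.8 kHz ≤ fs/2 = 5.2 kHz, appears at 3.8 kHz.
27.4 kHz and 35 kHz both map to 3.8 kHz.

27.4 kHz, 35 kHz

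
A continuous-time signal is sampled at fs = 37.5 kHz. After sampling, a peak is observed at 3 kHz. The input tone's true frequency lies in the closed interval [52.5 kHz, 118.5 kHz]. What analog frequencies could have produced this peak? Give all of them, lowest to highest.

Frequencies that alias to 3 kHz are k·fs ± 3 kHz for integer k ≥ 0.
k=0: 3 kHz.
k=1: 34.5 kHz, 40.5 kHz.
k=2: 72 kHz, 78 kHz.
k=3: 109.5 kHz, 115.5 kHz.
k=4: 147 kHz, 153 kHz.
Within [52.5 kHz, 118.5 kHz]: 72 kHz, 78 kHz, 109.5 kHz, 115.5 kHz.

72 kHz, 78 kHz, 109.5 kHz, 115.5 kHz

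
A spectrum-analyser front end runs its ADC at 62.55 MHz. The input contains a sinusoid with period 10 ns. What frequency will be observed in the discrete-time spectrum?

25.1 MHz

T = 10 ns → f = 1/T = 100 MHz.
100 MHz mod fs = 37.45 MHz.
37.45 MHz > fs/2 = 31.275 MHz, folds to fs − 37.45 MHz = 25.1 MHz.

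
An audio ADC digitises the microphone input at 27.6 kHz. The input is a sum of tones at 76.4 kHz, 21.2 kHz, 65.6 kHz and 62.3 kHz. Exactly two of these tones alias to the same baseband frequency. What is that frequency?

fs/2 = 13.8 kHz.
76.4 kHz mod fs = 21.2 kHz.
21.2 kHz > fs/2 = 13.8 kHz, folds to fs − 21.2 kHz = 6.4 kHz.
21.2 kHz > fs/2 = 13.8 kHz, folds to fs − 21.2 kHz = 6.4 kHz.
65.6 kHz mod fs = 10.4 kHz.
10.4 kHz ≤ fs/2 = 13.8 kHz, appears at 10.4 kHz.
62.3 kHz mod fs = 7.1 kHz.
7.1 kHz ≤ fs/2 = 13.8 kHz, appears at 7.1 kHz.
21.2 kHz and 76.4 kHz both map to 6.4 kHz.

6.4 kHz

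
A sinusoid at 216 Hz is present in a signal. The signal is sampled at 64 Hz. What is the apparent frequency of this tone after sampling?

216 Hz mod fs = 24 Hz.
24 Hz ≤ fs/2 = 32 Hz, appears at 24 Hz.

24 Hz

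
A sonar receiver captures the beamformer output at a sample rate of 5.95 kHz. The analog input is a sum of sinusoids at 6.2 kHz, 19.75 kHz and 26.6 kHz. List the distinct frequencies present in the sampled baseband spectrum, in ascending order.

0.25 kHz, 1.9 kHz, 2.8 kHz

fs/2 = 2.975 kHz.
6.2 kHz mod fs = 0.25 kHz.
0.25 kHz ≤ fs/2 = 2.975 kHz, appears at 0.25 kHz.
19.75 kHz mod fs = 1.9 kHz.
1.9 kHz ≤ fs/2 = 2.975 kHz, appears at 1.9 kHz.
26.6 kHz mod fs = 2.8 kHz.
2.8 kHz ≤ fs/2 = 2.975 kHz, appears at 2.8 kHz.
Distinct values: {0.25 kHz, 1.9 kHz, 2.8 kHz}.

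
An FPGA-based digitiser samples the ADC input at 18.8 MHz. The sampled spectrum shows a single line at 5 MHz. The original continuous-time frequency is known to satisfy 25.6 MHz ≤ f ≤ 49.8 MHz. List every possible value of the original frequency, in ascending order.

Frequencies that alias to 5 MHz are k·fs ± 5 MHz for integer k ≥ 0.
k=0: 5 MHz.
k=1: 13.8 MHz, 23.8 MHz.
k=2: 32.6 MHz, 42.6 MHz.
k=3: 51.4 MHz, 61.4 MHz.
Within [25.6 MHz, 49.8 MHz]: 32.6 MHz, 42.6 MHz.

32.6 MHz, 42.6 MHz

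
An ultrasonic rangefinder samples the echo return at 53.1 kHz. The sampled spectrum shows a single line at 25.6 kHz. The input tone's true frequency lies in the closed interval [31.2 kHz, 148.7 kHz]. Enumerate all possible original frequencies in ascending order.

78.7 kHz, 80.6 kHz, 131.8 kHz, 133.7 kHz

Frequencies that alias to 25.6 kHz are k·fs ± 25.6 kHz for integer k ≥ 0.
k=0: 25.6 kHz.
k=1: 27.5 kHz, 78.7 kHz.
k=2: 80.6 kHz, 131.8 kHz.
k=3: 133.7 kHz, 184.9 kHz.
k=4: 186.8 kHz, 238 kHz.
Within [31.2 kHz, 148.7 kHz]: 78.7 kHz, 80.6 kHz, 131.8 kHz, 133.7 kHz.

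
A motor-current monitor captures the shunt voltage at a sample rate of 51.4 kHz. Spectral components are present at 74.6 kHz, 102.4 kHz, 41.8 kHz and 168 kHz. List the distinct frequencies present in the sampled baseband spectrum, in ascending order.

fs/2 = 25.7 kHz.
74.6 kHz mod fs = 23.2 kHz.
23.2 kHz ≤ fs/2 = 25.7 kHz, appears at 23.2 kHz.
102.4 kHz mod fs = 51 kHz.
51 kHz > fs/2 = 25.7 kHz, folds to fs − 51 kHz = 0.4 kHz.
41.8 kHz > fs/2 = 25.7 kHz, folds to fs − 41.8 kHz = 9.6 kHz.
168 kHz mod fs = 13.8 kHz.
13.8 kHz ≤ fs/2 = 25.7 kHz, appears at 13.8 kHz.
Distinct values: {0.4 kHz, 9.6 kHz, 13.8 kHz, 23.2 kHz}.

0.4 kHz, 9.6 kHz, 13.8 kHz, 23.2 kHz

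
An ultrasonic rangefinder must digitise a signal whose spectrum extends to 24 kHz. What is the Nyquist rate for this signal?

48 kHz

Nyquist rate = 2 × 24 kHz = 48 kHz.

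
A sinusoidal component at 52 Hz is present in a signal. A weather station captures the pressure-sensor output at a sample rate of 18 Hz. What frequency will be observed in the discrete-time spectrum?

52 Hz mod fs = 16 Hz.
16 Hz > fs/2 = 9 Hz, folds to fs − 16 Hz = 2 Hz.

2 Hz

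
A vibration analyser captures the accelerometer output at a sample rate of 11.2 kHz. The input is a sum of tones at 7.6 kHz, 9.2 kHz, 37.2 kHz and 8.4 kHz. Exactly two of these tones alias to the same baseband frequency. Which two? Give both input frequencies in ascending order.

7.6 kHz, 37.2 kHz

fs/2 = 5.6 kHz.
7.6 kHz > fs/2 = 5.6 kHz, folds to fs − 7.6 kHz = 3.6 kHz.
9.2 kHz > fs/2 = 5.6 kHz, folds to fs − 9.2 kHz = 2 kHz.
37.2 kHz mod fs = 3.6 kHz.
3.6 kHz ≤ fs/2 = 5.6 kHz, appears at 3.6 kHz.
8.4 kHz > fs/2 = 5.6 kHz, folds to fs − 8.4 kHz = 2.8 kHz.
7.6 kHz and 37.2 kHz both map to 3.6 kHz.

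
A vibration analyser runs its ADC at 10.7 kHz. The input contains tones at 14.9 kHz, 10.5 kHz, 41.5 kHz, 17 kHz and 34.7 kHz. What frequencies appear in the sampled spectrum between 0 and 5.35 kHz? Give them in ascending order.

0.2 kHz, 1.3 kHz, 2.6 kHz, 4.2 kHz, 4.4 kHz

fs/2 = 5.35 kHz.
14.9 kHz mod fs = 4.2 kHz.
4.2 kHz ≤ fs/2 = 5.35 kHz, appears at 4.2 kHz.
10.5 kHz > fs/2 = 5.35 kHz, folds to fs − 10.5 kHz = 0.2 kHz.
41.5 kHz mod fs = 9.4 kHz.
9.4 kHz > fs/2 = 5.35 kHz, folds to fs − 9.4 kHz = 1.3 kHz.
17 kHz mod fs = 6.3 kHz.
6.3 kHz > fs/2 = 5.35 kHz, folds to fs − 6.3 kHz = 4.4 kHz.
34.7 kHz mod fs = 2.6 kHz.
2.6 kHz ≤ fs/2 = 5.35 kHz, appears at 2.6 kHz.
Distinct values: {0.2 kHz, 1.3 kHz, 2.6 kHz, 4.2 kHz, 4.4 kHz}.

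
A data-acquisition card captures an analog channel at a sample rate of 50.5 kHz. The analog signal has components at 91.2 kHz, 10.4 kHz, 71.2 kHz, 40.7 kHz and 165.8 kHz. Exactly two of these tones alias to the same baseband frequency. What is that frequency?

9.8 kHz

fs/2 = 25.25 kHz.
91.2 kHz mod fs = 40.7 kHz.
40.7 kHz > fs/2 = 25.25 kHz, folds to fs − 40.7 kHz = 9.8 kHz.
10.4 kHz ≤ fs/2 = 25.25 kHz, passes unchanged.
71.2 kHz mod fs = 20.7 kHz.
20.7 kHz ≤ fs/2 = 25.25 kHz, appears at 20.7 kHz.
40.7 kHz > fs/2 = 25.25 kHz, folds to fs − 40.7 kHz = 9.8 kHz.
165.8 kHz mod fs = 14.3 kHz.
14.3 kHz ≤ fs/2 = 25.25 kHz, appears at 14.3 kHz.
40.7 kHz and 91.2 kHz both map to 9.8 kHz.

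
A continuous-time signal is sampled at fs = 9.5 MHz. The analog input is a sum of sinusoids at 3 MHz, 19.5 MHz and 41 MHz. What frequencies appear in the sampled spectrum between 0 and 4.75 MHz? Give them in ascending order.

fs/2 = 4.75 MHz.
3 MHz ≤ fs/2 = 4.75 MHz, passes unchanged.
19.5 MHz mod fs = 0.5 MHz.
0.5 MHz ≤ fs/2 = 4.75 MHz, appears at 0.5 MHz.
41 MHz mod fs = 3 MHz.
3 MHz ≤ fs/2 = 4.75 MHz, appears at 3 MHz.
Distinct values: {0.5 MHz, 3 MHz}.

0.5 MHz, 3 MHz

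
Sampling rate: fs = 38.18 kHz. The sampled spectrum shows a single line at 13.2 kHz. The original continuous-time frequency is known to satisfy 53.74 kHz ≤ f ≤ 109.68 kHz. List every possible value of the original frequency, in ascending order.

63.16 kHz, 89.56 kHz, 101.34 kHz

Frequencies that alias to 13.2 kHz are k·fs ± 13.2 kHz for integer k ≥ 0.
k=0: 13.2 kHz.
k=1: 24.98 kHz, 51.38 kHz.
k=2: 63.16 kHz, 89.56 kHz.
k=3: 101.34 kHz, 127.74 kHz.
k=4: 139.52 kHz, 165.92 kHz.
Within [53.74 kHz, 109.68 kHz]: 63.16 kHz, 89.56 kHz, 101.34 kHz.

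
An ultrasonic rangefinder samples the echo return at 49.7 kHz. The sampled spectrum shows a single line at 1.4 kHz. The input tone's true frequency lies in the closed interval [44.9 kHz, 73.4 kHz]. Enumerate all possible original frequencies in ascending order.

Frequencies that alias to 1.4 kHz are k·fs ± 1.4 kHz for integer k ≥ 0.
k=0: 1.4 kHz.
k=1: 48.3 kHz, 51.1 kHz.
k=2: 98 kHz, 100.8 kHz.
Within [44.9 kHz, 73.4 kHz]: 48.3 kHz, 51.1 kHz.

48.3 kHz, 51.1 kHz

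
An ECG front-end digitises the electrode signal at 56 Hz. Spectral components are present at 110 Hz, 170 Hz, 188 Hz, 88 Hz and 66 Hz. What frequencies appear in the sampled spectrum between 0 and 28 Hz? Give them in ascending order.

2 Hz, 10 Hz, 20 Hz, 24 Hz

fs/2 = 28 Hz.
110 Hz mod fs = 54 Hz.
54 Hz > fs/2 = 28 Hz, folds to fs − 54 Hz = 2 Hz.
170 Hz mod fs = 2 Hz.
2 Hz ≤ fs/2 = 28 Hz, appears at 2 Hz.
188 Hz mod fs = 20 Hz.
20 Hz ≤ fs/2 = 28 Hz, appears at 20 Hz.
88 Hz mod fs = 32 Hz.
32 Hz > fs/2 = 28 Hz, folds to fs − 32 Hz = 24 Hz.
66 Hz mod fs = 10 Hz.
10 Hz ≤ fs/2 = 28 Hz, appears at 10 Hz.
Distinct values: {2 Hz, 10 Hz, 20 Hz, 24 Hz}.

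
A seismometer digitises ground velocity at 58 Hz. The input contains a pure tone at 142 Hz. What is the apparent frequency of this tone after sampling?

26 Hz

142 Hz mod fs = 26 Hz.
26 Hz ≤ fs/2 = 29 Hz, appears at 26 Hz.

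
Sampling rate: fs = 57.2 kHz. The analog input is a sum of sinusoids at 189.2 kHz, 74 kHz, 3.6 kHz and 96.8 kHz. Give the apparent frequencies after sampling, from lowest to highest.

fs/2 = 28.6 kHz.
189.2 kHz mod fs = 17.6 kHz.
17.6 kHz ≤ fs/2 = 28.6 kHz, appears at 17.6 kHz.
74 kHz mod fs = 16.8 kHz.
16.8 kHz ≤ fs/2 = 28.6 kHz, appears at 16.8 kHz.
3.6 kHz ≤ fs/2 = 28.6 kHz, passes unchanged.
96.8 kHz mod fs = 39.6 kHz.
39.6 kHz > fs/2 = 28.6 kHz, folds to fs − 39.6 kHz = 17.6 kHz.
Distinct values: {3.6 kHz, 16.8 kHz, 17.6 kHz}.

3.6 kHz, 16.8 kHz, 17.6 kHz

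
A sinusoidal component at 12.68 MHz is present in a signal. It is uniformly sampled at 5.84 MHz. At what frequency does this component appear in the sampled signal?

12.68 MHz mod fs = 1 MHz.
1 MHz ≤ fs/2 = 2.92 MHz, appears at 1 MHz.

1 MHz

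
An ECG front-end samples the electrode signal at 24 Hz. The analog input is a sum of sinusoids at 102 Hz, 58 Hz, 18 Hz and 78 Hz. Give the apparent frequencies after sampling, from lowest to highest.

fs/2 = 12 Hz.
102 Hz mod fs = 6 Hz.
6 Hz ≤ fs/2 = 12 Hz, appears at 6 Hz.
58 Hz mod fs = 10 Hz.
10 Hz ≤ fs/2 = 12 Hz, appears at 10 Hz.
18 Hz > fs/2 = 12 Hz, folds to fs − 18 Hz = 6 Hz.
78 Hz mod fs = 6 Hz.
6 Hz ≤ fs/2 = 12 Hz, appears at 6 Hz.
Distinct values: {6 Hz, 10 Hz}.

6 Hz, 10 Hz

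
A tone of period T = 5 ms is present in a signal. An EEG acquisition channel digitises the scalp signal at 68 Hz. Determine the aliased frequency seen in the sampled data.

4 Hz

T = 5 ms → f = 1/T = 200 Hz.
200 Hz mod fs = 64 Hz.
64 Hz > fs/2 = 34 Hz, folds to fs − 64 Hz = 4 Hz.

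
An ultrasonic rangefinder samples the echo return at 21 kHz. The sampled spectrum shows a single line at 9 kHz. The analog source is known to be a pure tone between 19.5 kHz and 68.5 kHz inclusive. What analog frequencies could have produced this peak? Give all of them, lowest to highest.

30 kHz, 33 kHz, 51 kHz, 54 kHz

Frequencies that alias to 9 kHz are k·fs ± 9 kHz for integer k ≥ 0.
k=0: 9 kHz.
k=1: 12 kHz, 30 kHz.
k=2: 33 kHz, 51 kHz.
k=3: 54 kHz, 72 kHz.
k=4: 75 kHz, 93 kHz.
Within [19.5 kHz, 68.5 kHz]: 30 kHz, 33 kHz, 51 kHz, 54 kHz.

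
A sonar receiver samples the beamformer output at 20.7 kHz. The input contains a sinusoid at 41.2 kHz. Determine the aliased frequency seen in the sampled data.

41.2 kHz mod fs = 20.5 kHz.
20.5 kHz > fs/2 = 10.35 kHz, folds to fs − 20.5 kHz = 0.2 kHz.

0.2 kHz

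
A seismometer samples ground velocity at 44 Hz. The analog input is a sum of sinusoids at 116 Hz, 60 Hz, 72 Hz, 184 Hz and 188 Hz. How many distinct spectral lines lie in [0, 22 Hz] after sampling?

3

fs/2 = 22 Hz.
116 Hz mod fs = 28 Hz.
28 Hz > fs/2 = 22 Hz, folds to fs − 28 Hz = 16 Hz.
60 Hz mod fs = 16 Hz.
16 Hz ≤ fs/2 = 22 Hz, appears at 16 Hz.
72 Hz mod fs = 28 Hz.
28 Hz > fs/2 = 22 Hz, folds to fs − 28 Hz = 16 Hz.
184 Hz mod fs = 8 Hz.
8 Hz ≤ fs/2 = 22 Hz, appears at 8 Hz.
188 Hz mod fs = 12 Hz.
12 Hz ≤ fs/2 = 22 Hz, appears at 12 Hz.
Distinct values: {8 Hz, 12 Hz, 16 Hz} → 3.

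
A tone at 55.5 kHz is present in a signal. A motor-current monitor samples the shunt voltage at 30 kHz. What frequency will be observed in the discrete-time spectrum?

55.5 kHz mod fs = 25.5 kHz.
25.5 kHz > fs/2 = 15 kHz, folds to fs − 25.5 kHz = 4.5 kHz.

4.5 kHz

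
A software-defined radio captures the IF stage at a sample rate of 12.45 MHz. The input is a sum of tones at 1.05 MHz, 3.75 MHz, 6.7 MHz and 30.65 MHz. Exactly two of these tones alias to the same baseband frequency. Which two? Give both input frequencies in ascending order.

fs/2 = 6.225 MHz.
1.05 MHz ≤ fs/2 = 6.225 MHz, passes unchanged.
3.75 MHz ≤ fs/2 = 6.225 MHz, passes unchanged.
6.7 MHz > fs/2 = 6.225 MHz, folds to fs − 6.7 MHz = 5.75 MHz.
30.65 MHz mod fs = 5.75 MHz.
5.75 MHz ≤ fs/2 = 6.225 MHz, appears at 5.75 MHz.
6.7 MHz and 30.65 MHz both map to 5.75 MHz.

6.7 MHz, 30.65 MHz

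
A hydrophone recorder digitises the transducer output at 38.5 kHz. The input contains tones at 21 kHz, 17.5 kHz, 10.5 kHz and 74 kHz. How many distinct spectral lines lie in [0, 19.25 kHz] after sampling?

fs/2 = 19.25 kHz.
21 kHz > fs/2 = 19.25 kHz, folds to fs − 21 kHz = 17.5 kHz.
17.5 kHz ≤ fs/2 = 19.25 kHz, passes unchanged.
10.5 kHz ≤ fs/2 = 19.25 kHz, passes unchanged.
74 kHz mod fs = 35.5 kHz.
35.5 kHz > fs/2 = 19.25 kHz, folds to fs − 35.5 kHz = 3 kHz.
Distinct values: {3 kHz, 10.5 kHz, 17.5 kHz} → 3.

3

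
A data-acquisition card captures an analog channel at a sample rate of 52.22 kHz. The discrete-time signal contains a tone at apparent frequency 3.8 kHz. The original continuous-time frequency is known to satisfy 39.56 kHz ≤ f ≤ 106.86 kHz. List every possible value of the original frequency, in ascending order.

48.42 kHz, 56.02 kHz, 100.64 kHz

Frequencies that alias to 3.8 kHz are k·fs ± 3.8 kHz for integer k ≥ 0.
k=0: 3.8 kHz.
k=1: 48.42 kHz, 56.02 kHz.
k=2: 100.64 kHz, 108.24 kHz.
k=3: 152.86 kHz, 160.46 kHz.
Within [39.56 kHz, 106.86 kHz]: 48.42 kHz, 56.02 kHz, 100.64 kHz.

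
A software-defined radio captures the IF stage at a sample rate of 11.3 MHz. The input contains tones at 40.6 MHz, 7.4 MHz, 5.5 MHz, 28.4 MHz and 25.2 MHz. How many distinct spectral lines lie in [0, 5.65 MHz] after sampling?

fs/2 = 5.65 MHz.
40.6 MHz mod fs = 6.7 MHz.
6.7 MHz > fs/2 = 5.65 MHz, folds to fs − 6.7 MHz = 4.6 MHz.
7.4 MHz > fs/2 = 5.65 MHz, folds to fs − 7.4 MHz = 3.9 MHz.
5.5 MHz ≤ fs/2 = 5.65 MHz, passes unchanged.
28.4 MHz mod fs = 5.8 MHz.
5.8 MHz > fs/2 = 5.65 MHz, folds to fs − 5.8 MHz = 5.5 MHz.
25.2 MHz mod fs = 2.6 MHz.
2.6 MHz ≤ fs/2 = 5.65 MHz, appears at 2.6 MHz.
Distinct values: {2.6 MHz, 3.9 MHz, 4.6 MHz, 5.5 MHz} → 4.

4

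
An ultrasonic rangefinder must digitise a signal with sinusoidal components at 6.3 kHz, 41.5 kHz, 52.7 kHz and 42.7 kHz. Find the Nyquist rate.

Highest-frequency component: 52.7 kHz.
Nyquist rate = 2 × 52.7 kHz = 105.4 kHz.

105.4 kHz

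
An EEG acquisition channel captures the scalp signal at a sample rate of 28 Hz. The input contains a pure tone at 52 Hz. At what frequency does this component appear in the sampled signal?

4 Hz

52 Hz mod fs = 24 Hz.
24 Hz > fs/2 = 14 Hz, folds to fs − 24 Hz = 4 Hz.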